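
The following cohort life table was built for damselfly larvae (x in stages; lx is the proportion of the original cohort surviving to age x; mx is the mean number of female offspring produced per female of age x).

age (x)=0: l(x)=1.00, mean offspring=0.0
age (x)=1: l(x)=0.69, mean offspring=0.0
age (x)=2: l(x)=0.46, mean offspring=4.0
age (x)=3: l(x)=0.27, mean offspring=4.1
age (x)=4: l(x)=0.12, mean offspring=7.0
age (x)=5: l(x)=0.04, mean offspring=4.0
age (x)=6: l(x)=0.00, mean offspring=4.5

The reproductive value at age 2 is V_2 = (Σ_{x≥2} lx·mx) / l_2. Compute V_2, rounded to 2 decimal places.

8.58

lx·mx for x ≥ 2: 1.84, 1.107, 0.84, 0.16, 0 → sum = 3.947
V_2 = 3.947 / l_2 = 3.947 / 0.46 = 8.580435… → 8.58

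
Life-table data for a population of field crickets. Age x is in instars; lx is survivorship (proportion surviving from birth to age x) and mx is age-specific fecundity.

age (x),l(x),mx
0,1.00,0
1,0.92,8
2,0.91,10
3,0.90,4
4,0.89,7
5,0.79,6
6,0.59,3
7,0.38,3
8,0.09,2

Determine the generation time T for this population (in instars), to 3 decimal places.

lx·mx: 0, 7.36, 9.1, 3.6, 6.23, 4.74, 1.77, 1.14, 0.18 → R0 = 34.12
x·lx·mx: 0, 7.36, 18.2, 10.8, 24.92, 23.7, 10.62, 7.98, 1.44 → Σ = 105.02
T = 105.02 / 34.12 = 3.07796… → 3.078

3.078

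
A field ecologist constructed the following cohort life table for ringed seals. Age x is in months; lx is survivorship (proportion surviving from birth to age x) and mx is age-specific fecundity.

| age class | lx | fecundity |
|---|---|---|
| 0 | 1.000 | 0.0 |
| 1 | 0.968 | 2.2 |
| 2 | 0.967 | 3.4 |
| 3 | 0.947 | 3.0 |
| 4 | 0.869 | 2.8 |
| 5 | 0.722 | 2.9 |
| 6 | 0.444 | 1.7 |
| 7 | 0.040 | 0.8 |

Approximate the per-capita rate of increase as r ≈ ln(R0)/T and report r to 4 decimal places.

R0 = Σ lx·mx = 0 + 2.1296 + 3.2878 + 2.841 + 2.4332 + 2.0938 + 0.7548 + 0.032 = 13.5722
Σ x·lx·mx = 42.1828; T = 42.1828/13.5722 = 3.10803…
r ≈ ln(R0)/T = ln(13.5722)/3.10803… = 0.839124… → 0.8391

0.8391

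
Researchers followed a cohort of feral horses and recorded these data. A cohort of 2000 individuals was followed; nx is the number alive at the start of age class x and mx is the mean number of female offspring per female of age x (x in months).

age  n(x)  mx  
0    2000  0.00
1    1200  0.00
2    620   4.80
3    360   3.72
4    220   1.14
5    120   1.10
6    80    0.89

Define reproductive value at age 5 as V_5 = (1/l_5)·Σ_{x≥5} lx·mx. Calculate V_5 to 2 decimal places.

1.69

lx = nx/n0 = nx/2000: 1, 0.6, 0.31, 0.18, 0.11, 0.06, 0.04
lx·mx for x ≥ 5: 0.066, 0.0356 → sum = 0.1016
V_5 = 0.1016 / l_5 = 0.1016 / 0.06 = 1.693333… → 1.69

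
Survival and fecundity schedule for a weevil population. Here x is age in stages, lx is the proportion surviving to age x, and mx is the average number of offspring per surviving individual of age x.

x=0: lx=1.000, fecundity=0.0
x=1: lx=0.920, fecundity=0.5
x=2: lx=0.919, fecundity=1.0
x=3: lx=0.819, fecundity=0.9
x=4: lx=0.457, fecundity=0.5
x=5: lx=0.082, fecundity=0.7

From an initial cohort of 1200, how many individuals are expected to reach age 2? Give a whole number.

Expected survivors = N0 · l_2 = 1200 × 0.919 = 1102.8 → 1103

1103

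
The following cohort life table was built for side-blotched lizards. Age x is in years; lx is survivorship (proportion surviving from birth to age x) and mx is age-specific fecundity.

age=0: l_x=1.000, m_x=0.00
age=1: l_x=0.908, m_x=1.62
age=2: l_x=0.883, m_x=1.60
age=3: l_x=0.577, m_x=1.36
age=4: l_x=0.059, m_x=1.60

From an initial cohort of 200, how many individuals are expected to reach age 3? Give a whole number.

Expected survivors = N0 · l_3 = 200 × 0.577 = 115.4 → 115

115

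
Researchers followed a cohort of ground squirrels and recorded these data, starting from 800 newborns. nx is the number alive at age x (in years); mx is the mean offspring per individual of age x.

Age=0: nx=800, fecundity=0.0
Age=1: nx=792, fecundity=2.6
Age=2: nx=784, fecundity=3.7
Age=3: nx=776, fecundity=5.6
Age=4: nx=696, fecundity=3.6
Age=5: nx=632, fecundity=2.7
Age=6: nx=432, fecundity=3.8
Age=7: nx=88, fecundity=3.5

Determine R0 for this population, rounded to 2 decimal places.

19.33

lx = nx/n0 = nx/800: 1, 0.99, 0.98, 0.97, 0.87, 0.79, 0.54, 0.11
lx·mx by age: 0, 2.574, 3.626, 5.432, 3.132, 2.133, 2.052, 0.385
R0 = Σ lx·mx = 19.334 → 19.33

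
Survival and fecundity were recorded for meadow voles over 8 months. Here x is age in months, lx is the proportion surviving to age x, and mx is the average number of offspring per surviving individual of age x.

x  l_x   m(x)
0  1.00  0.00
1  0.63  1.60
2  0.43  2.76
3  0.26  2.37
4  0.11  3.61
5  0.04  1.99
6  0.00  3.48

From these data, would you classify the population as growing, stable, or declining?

R0 = Σ lx·mx = 0 + 1.008 + 1.1868 + 0.6162 + 0.3971 + 0.0796 + 0 = 3.2877
R0 > 1, so the population is growing.

growing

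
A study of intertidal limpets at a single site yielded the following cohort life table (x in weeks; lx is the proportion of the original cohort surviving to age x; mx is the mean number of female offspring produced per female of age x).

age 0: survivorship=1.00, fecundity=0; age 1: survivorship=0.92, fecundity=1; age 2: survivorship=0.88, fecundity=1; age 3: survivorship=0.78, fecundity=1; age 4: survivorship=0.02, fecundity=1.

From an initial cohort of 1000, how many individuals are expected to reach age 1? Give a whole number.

Expected survivors = N0 · l_1 = 1000 × 0.92 = 920 → 920

920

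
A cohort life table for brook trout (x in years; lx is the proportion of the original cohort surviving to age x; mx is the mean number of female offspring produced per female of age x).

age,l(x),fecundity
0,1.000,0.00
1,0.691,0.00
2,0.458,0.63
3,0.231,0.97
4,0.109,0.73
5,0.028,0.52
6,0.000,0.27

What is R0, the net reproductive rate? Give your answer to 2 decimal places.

lx·mx by age: 0, 0, 0.28854, 0.22407, 0.07957, 0.01456, 0
R0 = Σ lx·mx = 0.60674 → 0.61

0.61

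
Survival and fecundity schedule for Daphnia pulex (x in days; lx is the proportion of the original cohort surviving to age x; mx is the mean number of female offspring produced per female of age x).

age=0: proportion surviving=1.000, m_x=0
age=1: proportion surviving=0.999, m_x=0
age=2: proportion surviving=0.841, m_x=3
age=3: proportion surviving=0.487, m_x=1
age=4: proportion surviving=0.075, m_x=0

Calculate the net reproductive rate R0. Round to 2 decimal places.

3.01

lx·mx by age: 0, 0, 2.523, 0.487, 0
R0 = Σ lx·mx = 3.01 → 3.01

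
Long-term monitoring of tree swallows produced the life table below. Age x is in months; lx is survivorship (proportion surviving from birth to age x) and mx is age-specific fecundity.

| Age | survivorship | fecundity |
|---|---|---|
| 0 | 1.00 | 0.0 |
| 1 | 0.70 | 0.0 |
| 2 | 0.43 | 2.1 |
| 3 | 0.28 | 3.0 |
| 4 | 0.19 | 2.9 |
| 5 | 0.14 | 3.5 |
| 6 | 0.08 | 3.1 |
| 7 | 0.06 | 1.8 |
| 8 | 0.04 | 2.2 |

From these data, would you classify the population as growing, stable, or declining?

R0 = Σ lx·mx = 0 + 0 + 0.903 + 0.84 + 0.551 + 0.49 + 0.248 + 0.108 + 0.088 = 3.228
R0 > 1, so the population is growing.

growing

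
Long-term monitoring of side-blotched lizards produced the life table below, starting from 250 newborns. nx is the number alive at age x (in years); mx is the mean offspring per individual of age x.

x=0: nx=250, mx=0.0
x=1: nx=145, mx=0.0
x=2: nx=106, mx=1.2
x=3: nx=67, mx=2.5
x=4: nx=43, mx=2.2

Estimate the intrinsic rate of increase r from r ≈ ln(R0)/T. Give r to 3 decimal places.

0.152

lx = nx/n0 = nx/250: 1, 0.58, 0.424, 0.268, 0.172
R0 = Σ lx·mx = 0 + 0 + 0.5088 + 0.67 + 0.3784 = 1.5572
Σ x·lx·mx = 4.5412; T = 4.5412/1.5572 = 2.91626…
r ≈ ln(R0)/T = ln(1.5572)/2.91626… = 0.15187… → 0.152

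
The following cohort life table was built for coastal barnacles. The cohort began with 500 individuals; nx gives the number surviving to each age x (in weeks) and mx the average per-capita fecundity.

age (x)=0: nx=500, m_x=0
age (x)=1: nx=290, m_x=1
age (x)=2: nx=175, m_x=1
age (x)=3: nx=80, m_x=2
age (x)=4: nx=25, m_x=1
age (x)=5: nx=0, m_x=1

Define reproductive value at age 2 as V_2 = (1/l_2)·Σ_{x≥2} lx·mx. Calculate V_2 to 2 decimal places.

lx = nx/n0 = nx/500: 1, 0.58, 0.35, 0.16, 0.05, 0
lx·mx for x ≥ 2: 0.35, 0.32, 0.05, 0 → sum = 0.72
V_2 = 0.72 / l_2 = 0.72 / 0.35 = 2.057143… → 2.06

2.06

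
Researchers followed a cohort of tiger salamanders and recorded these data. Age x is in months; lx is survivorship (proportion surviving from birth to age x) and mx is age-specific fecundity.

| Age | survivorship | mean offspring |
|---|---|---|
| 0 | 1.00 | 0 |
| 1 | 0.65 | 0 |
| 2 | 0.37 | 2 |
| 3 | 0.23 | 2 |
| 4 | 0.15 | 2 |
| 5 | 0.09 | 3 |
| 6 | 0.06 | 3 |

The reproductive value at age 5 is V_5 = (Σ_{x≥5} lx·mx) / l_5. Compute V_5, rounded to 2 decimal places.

5.00

lx·mx for x ≥ 5: 0.27, 0.18 → sum = 0.45
V_5 = 0.45 / l_5 = 0.45 / 0.09 = 5 → 5.00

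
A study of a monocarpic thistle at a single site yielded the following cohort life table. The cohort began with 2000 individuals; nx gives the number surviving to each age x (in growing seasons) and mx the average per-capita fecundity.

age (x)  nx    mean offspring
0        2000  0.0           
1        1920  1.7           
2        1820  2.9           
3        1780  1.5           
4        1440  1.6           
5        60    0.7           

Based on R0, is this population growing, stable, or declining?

growing

lx = nx/n0 = nx/2000: 1, 0.96, 0.91, 0.89, 0.72, 0.03
R0 = Σ lx·mx = 0 + 1.632 + 2.639 + 1.335 + 1.152 + 0.021 = 6.779
R0 > 1, so the population is growing.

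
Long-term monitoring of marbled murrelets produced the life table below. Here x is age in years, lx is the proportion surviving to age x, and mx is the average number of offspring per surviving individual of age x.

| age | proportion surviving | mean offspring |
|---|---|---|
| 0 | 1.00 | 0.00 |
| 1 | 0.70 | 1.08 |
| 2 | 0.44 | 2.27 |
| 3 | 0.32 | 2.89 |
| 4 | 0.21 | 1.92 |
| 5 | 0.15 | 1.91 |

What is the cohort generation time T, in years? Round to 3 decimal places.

lx·mx: 0, 0.756, 0.9988, 0.9248, 0.4032, 0.2865 → R0 = 3.3693
x·lx·mx: 0, 0.756, 1.9976, 2.7744, 1.6128, 1.4325 → Σ = 8.5733
T = 8.5733 / 3.3693 = 2.544534… → 2.545

2.545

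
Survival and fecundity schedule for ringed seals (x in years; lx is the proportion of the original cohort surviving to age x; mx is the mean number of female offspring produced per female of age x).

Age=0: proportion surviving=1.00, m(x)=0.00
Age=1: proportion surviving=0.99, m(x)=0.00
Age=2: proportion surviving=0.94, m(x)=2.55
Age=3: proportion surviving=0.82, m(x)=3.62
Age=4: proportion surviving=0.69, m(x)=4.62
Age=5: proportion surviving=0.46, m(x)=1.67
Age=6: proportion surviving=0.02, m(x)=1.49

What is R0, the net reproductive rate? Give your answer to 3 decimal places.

lx·mx by age: 0, 0, 2.397, 2.9684, 3.1878, 0.7682, 0.0298
R0 = Σ lx·mx = 9.3512 → 9.351

9.351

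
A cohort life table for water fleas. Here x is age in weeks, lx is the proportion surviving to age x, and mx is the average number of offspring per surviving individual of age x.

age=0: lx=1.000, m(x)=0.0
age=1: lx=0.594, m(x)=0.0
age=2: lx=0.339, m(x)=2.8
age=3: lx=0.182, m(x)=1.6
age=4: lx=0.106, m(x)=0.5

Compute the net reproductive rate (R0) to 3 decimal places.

lx·mx by age: 0, 0, 0.9492, 0.2912, 0.053
R0 = Σ lx·mx = 1.2934 → 1.293

1.293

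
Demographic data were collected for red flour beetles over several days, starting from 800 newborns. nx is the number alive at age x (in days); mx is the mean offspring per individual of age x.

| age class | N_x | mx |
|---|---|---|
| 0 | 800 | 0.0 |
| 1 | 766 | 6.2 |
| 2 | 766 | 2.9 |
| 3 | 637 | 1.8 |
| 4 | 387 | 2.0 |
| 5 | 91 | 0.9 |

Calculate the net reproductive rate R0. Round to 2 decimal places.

lx = nx/n0 = nx/800: 1, 0.9575, 0.9575, 0.79625, 0.48375, 0.11375
lx·mx by age: 0, 5.9365, 2.77675, 1.43325, 0.9675, 0.102375
R0 = Σ lx·mx = 11.216375 → 11.22

11.22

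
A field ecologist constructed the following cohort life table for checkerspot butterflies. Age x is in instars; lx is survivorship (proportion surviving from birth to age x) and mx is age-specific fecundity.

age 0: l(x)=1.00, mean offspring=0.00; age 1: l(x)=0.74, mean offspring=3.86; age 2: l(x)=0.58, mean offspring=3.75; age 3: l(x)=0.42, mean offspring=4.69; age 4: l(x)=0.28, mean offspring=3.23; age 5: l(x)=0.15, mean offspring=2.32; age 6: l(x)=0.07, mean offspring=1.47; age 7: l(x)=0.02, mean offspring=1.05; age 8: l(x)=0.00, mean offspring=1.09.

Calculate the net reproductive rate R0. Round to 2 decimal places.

lx·mx by age: 0, 2.8564, 2.175, 1.9698, 0.9044, 0.348, 0.1029, 0.021, 0
R0 = Σ lx·mx = 8.3775 → 8.38

8.38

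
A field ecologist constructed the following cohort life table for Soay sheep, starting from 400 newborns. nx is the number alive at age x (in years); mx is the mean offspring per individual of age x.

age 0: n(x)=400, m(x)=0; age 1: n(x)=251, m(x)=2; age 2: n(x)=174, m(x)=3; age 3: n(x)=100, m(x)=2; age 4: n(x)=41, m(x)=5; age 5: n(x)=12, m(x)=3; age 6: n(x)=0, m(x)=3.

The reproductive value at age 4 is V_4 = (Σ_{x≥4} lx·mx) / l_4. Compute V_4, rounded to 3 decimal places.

lx = nx/n0 = nx/400: 1, 0.6275, 0.435, 0.25, 0.1025, 0.03, 0
lx·mx for x ≥ 4: 0.5125, 0.09, 0 → sum = 0.6025
V_4 = 0.6025 / l_4 = 0.6025 / 0.1025 = 5.878049… → 5.878

5.878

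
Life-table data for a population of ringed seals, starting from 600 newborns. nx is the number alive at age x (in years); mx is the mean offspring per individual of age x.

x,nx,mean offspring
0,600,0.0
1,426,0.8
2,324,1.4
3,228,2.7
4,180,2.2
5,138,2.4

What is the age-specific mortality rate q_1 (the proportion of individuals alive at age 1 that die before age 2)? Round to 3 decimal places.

lx = nx/n0 = nx/600: 1, 0.71, 0.54, 0.38, 0.3, 0.23
q_1 = (l_1 − l_2) / l_1 = (0.71 − 0.54) / 0.71
     = 0.17 / 0.71 = 0.239437… → 0.239

0.239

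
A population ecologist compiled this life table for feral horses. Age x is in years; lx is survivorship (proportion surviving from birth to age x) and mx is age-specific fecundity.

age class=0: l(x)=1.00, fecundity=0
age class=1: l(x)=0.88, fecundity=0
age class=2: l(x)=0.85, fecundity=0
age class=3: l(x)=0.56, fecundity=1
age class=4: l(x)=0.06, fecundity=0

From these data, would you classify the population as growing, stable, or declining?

declining

R0 = Σ lx·mx = 0 + 0 + 0 + 0.56 + 0 = 0.56
R0 < 1, so the population is declining.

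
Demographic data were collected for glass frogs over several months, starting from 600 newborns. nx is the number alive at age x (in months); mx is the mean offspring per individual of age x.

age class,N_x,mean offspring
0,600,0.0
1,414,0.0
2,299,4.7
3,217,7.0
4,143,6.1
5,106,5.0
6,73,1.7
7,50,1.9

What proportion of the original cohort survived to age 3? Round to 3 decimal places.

l_3 = n_3/n_0 = 217/600 = 0.361667… → 0.362

0.362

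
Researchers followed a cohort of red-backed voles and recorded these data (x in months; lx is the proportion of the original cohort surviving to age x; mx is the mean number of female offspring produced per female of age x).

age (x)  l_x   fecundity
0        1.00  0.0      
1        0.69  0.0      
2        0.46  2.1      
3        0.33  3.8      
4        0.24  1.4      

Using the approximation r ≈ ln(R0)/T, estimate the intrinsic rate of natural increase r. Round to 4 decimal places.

0.3408

R0 = Σ lx·mx = 0 + 0 + 0.966 + 1.254 + 0.336 = 2.556
Σ x·lx·mx = 7.038; T = 7.038/2.556 = 2.75352…
r ≈ ln(R0)/T = ln(2.556)/2.75352… = 0.340816… → 0.3408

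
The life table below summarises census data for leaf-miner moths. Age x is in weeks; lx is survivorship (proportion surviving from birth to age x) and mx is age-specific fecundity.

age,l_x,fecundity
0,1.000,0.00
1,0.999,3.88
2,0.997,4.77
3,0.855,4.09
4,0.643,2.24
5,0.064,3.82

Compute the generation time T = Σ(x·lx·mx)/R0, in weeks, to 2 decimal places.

lx·mx: 0, 3.87612, 4.75569, 3.49695, 1.44032, 0.24448 → R0 = 13.81356
x·lx·mx: 0, 3.87612, 9.51138, 10.49085, 5.76128, 1.2224 → Σ = 30.86203
T = 30.86203 / 13.81356 = 2.234184… → 2.23

2.23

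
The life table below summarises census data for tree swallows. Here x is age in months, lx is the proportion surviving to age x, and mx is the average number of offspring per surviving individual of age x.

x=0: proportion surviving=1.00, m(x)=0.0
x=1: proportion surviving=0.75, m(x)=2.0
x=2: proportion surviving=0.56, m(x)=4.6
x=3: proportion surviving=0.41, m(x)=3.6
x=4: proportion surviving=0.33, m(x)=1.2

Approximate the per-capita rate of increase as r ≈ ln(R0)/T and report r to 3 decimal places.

R0 = Σ lx·mx = 0 + 1.5 + 2.576 + 1.476 + 0.396 = 5.948
Σ x·lx·mx = 12.664; T = 12.664/5.948 = 2.12912…
r ≈ ln(R0)/T = ln(5.948)/2.12912… = 0.83746… → 0.837

0.837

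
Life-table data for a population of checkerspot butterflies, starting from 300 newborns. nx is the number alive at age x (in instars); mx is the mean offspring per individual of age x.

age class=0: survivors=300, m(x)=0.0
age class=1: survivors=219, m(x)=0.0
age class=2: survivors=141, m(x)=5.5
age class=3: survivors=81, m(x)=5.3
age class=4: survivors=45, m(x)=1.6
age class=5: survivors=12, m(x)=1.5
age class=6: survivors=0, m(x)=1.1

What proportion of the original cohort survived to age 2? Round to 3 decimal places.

l_2 = n_2/n_0 = 141/300 = 0.47 → 0.470

0.470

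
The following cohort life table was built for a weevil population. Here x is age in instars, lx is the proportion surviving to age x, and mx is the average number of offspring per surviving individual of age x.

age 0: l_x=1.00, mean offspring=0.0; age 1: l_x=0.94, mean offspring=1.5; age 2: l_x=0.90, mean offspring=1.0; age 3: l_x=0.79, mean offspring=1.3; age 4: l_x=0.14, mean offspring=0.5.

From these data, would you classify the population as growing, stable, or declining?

R0 = Σ lx·mx = 0 + 1.41 + 0.9 + 1.027 + 0.07 = 3.407
R0 > 1, so the population is growing.

growing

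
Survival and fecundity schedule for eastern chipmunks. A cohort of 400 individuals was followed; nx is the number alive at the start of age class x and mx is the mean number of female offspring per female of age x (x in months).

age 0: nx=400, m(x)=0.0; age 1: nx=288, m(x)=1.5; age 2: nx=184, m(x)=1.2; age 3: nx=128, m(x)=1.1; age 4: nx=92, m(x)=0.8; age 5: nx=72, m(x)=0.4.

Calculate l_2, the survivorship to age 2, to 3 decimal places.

l_2 = n_2/n_0 = 184/400 = 0.46 → 0.460

0.460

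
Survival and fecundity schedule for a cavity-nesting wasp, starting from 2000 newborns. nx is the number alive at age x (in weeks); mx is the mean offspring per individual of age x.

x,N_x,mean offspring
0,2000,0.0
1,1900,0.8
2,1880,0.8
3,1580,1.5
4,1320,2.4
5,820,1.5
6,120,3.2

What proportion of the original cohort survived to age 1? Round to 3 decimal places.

0.950

l_1 = n_1/n_0 = 1900/2000 = 0.95 → 0.950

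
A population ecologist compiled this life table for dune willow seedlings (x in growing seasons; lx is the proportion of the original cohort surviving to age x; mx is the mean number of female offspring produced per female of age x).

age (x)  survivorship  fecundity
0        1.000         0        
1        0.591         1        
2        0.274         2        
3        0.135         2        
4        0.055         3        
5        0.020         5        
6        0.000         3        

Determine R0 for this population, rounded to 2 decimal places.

lx·mx by age: 0, 0.591, 0.548, 0.27, 0.165, 0.1, 0
R0 = Σ lx·mx = 1.674 → 1.67

1.67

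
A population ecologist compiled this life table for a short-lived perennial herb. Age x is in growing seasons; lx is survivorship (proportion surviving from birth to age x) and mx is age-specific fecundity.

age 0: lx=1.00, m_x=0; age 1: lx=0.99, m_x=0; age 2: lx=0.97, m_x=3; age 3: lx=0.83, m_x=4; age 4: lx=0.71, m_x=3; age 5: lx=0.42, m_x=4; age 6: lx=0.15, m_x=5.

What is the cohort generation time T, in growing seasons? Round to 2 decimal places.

lx·mx: 0, 0, 2.91, 3.32, 2.13, 1.68, 0.75 → R0 = 10.79
x·lx·mx: 0, 0, 5.82, 9.96, 8.52, 8.4, 4.5 → Σ = 37.2
T = 37.2 / 10.79 = 3.447637… → 3.45

3.45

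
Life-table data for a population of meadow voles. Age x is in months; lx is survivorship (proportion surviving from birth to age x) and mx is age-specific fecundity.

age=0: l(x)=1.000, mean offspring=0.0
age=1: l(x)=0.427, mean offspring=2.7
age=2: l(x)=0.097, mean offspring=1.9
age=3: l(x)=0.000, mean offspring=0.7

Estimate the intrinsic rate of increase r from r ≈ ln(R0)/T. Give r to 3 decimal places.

0.255

R0 = Σ lx·mx = 0 + 1.1529 + 0.1843 + 0 = 1.3372
Σ x·lx·mx = 1.5215; T = 1.5215/1.3372 = 1.13783…
r ≈ ln(R0)/T = ln(1.3372)/1.13783… = 0.25538… → 0.255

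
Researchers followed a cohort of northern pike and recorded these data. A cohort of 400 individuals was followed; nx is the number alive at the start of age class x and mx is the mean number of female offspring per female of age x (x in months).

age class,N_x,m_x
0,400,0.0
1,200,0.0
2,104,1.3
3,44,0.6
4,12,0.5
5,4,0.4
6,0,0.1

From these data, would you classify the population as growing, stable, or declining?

declining

lx = nx/n0 = nx/400: 1, 0.5, 0.26, 0.11, 0.03, 0.01, 0
R0 = Σ lx·mx = 0 + 0 + 0.338 + 0.066 + 0.015 + 0.004 + 0 = 0.423
R0 < 1, so the population is declining.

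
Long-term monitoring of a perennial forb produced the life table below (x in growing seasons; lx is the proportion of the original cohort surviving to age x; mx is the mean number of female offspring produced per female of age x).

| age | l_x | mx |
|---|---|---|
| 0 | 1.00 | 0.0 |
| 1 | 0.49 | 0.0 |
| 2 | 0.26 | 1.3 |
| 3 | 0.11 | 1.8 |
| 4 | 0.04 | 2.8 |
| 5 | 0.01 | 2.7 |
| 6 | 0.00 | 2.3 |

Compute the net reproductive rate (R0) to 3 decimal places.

lx·mx by age: 0, 0, 0.338, 0.198, 0.112, 0.027, 0
R0 = Σ lx·mx = 0.675 → 0.675

0.675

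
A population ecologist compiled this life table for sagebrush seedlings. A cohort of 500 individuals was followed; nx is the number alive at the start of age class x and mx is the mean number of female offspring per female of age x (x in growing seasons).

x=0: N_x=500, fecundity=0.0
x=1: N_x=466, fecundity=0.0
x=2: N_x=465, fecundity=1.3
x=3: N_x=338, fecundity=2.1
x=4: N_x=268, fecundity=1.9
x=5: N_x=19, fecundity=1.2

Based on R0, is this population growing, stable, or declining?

growing

lx = nx/n0 = nx/500: 1, 0.932, 0.93, 0.676, 0.536, 0.038
R0 = Σ lx·mx = 0 + 0 + 1.209 + 1.4196 + 1.0184 + 0.0456 = 3.6926
R0 > 1, so the population is growing.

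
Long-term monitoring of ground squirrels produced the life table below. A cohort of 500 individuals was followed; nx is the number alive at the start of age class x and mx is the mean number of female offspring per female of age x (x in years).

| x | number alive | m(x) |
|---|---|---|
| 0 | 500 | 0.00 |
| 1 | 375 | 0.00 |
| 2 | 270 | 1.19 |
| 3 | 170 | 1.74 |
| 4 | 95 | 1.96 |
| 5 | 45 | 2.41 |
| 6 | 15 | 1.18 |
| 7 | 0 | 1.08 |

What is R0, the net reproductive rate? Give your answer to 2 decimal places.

1.86

lx = nx/n0 = nx/500: 1, 0.75, 0.54, 0.34, 0.19, 0.09, 0.03, 0
lx·mx by age: 0, 0, 0.6426, 0.5916, 0.3724, 0.2169, 0.0354, 0
R0 = Σ lx·mx = 1.8589 → 1.86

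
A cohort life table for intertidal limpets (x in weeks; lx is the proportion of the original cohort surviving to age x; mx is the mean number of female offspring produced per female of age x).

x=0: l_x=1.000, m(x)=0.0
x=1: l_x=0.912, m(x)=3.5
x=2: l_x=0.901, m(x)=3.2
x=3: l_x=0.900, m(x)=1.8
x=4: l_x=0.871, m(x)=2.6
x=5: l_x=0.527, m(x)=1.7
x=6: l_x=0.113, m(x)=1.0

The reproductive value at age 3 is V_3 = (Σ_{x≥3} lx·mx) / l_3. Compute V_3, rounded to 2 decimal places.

5.44

lx·mx for x ≥ 3: 1.62, 2.2646, 0.8959, 0.113 → sum = 4.8935
V_3 = 4.8935 / l_3 = 4.8935 / 0.9 = 5.437222… → 5.44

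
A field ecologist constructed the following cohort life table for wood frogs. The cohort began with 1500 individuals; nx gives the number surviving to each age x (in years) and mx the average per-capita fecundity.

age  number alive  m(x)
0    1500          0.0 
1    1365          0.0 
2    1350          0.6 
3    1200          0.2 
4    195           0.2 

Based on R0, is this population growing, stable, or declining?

declining

lx = nx/n0 = nx/1500: 1, 0.91, 0.9, 0.8, 0.13
R0 = Σ lx·mx = 0 + 0 + 0.54 + 0.16 + 0.026 = 0.726
R0 < 1, so the population is declining.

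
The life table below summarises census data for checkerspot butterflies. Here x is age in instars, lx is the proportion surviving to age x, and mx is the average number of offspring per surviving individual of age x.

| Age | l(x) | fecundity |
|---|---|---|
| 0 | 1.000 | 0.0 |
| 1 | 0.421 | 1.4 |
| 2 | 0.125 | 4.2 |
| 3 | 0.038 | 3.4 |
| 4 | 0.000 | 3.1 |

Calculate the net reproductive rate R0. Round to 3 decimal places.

lx·mx by age: 0, 0.5894, 0.525, 0.1292, 0
R0 = Σ lx·mx = 1.2436 → 1.244

1.244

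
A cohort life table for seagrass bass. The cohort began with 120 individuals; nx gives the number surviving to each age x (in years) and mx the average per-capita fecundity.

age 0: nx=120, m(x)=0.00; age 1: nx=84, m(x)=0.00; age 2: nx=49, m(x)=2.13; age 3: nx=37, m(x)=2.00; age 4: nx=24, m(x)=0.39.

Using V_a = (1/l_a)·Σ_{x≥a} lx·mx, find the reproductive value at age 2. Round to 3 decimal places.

3.831

lx = nx/n0 = nx/120: 1, 0.7, 0.40833…, 0.30833…, 0.2
lx·mx for x ≥ 2: 0.86975…, 0.616667…, 0.078 → sum = 1.564417…
V_2 = 1.564417… / l_2 = 1.564417… / 0.408333… = 3.831224… → 3.831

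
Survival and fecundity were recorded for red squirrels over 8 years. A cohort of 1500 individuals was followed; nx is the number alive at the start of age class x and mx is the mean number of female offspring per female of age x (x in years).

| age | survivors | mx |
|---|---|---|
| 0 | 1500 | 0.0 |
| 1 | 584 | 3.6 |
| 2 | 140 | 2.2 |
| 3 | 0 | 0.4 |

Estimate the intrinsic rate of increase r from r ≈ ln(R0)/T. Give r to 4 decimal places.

0.4206

lx = nx/n0 = nx/1500: 1, 0.38933…, 0.09333…, 0
R0 = Σ lx·mx = 0 + 1.4016… + 0.20533… + 0 = 1.606933…
Σ x·lx·mx = 1.812267…; T = 1.812267…/1.606933… = 1.12778…
r ≈ ln(R0)/T = ln(1.606933…)/1.12778… = 0.420585… → 0.4206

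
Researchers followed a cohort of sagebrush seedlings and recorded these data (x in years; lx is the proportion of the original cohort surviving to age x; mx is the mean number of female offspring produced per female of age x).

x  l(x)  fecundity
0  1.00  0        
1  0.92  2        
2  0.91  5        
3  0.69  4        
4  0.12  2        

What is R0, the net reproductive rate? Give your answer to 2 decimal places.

lx·mx by age: 0, 1.84, 4.55, 2.76, 0.24
R0 = Σ lx·mx = 9.39 → 9.39

9.39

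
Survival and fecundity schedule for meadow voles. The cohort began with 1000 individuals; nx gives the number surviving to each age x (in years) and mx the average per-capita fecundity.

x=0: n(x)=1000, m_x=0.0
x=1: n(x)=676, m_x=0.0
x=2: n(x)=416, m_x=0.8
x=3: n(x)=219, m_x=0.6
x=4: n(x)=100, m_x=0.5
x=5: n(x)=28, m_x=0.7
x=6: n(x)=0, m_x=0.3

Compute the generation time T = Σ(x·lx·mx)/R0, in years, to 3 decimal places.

2.544

lx = nx/n0 = nx/1000: 1, 0.676, 0.416, 0.219, 0.1, 0.028, 0
lx·mx: 0, 0, 0.3328, 0.1314, 0.05, 0.0196, 0 → R0 = 0.5338
x·lx·mx: 0, 0, 0.6656, 0.3942, 0.2, 0.098, 0 → Σ = 1.3578
T = 1.3578 / 0.5338 = 2.543649… → 2.544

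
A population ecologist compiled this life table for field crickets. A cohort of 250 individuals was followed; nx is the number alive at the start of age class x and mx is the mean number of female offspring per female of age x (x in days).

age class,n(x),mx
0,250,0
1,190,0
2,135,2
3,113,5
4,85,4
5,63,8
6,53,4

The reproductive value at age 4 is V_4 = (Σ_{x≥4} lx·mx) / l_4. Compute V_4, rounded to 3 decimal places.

lx = nx/n0 = nx/250: 1, 0.76, 0.54, 0.452, 0.34, 0.252, 0.212
lx·mx for x ≥ 4: 1.36, 2.016, 0.848 → sum = 4.224
V_4 = 4.224 / l_4 = 4.224 / 0.34 = 12.423529… → 12.424

12.424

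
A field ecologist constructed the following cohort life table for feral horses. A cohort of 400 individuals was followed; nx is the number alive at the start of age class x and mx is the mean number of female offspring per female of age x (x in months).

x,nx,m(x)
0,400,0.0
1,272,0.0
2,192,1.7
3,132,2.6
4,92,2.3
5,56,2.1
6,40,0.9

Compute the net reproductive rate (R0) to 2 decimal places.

lx = nx/n0 = nx/400: 1, 0.68, 0.48, 0.33, 0.23, 0.14, 0.1
lx·mx by age: 0, 0, 0.816, 0.858, 0.529, 0.294, 0.09
R0 = Σ lx·mx = 2.587 → 2.59

2.59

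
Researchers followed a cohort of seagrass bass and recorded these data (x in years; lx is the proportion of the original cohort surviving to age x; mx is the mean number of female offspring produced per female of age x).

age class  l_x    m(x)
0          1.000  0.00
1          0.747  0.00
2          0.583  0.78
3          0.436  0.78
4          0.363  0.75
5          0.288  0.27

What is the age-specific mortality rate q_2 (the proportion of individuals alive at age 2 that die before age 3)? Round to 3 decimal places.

0.252

q_2 = (l_2 − l_3) / l_2 = (0.583 − 0.436) / 0.583
     = 0.147 / 0.583 = 0.252144… → 0.252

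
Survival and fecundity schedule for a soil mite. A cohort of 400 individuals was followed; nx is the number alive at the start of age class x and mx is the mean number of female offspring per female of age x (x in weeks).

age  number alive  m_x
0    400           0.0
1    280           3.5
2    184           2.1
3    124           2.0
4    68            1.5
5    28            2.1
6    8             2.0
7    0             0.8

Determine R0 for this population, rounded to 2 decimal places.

4.48

lx = nx/n0 = nx/400: 1, 0.7, 0.46, 0.31, 0.17, 0.07, 0.02, 0
lx·mx by age: 0, 2.45, 0.966, 0.62, 0.255, 0.147, 0.04, 0
R0 = Σ lx·mx = 4.478 → 4.48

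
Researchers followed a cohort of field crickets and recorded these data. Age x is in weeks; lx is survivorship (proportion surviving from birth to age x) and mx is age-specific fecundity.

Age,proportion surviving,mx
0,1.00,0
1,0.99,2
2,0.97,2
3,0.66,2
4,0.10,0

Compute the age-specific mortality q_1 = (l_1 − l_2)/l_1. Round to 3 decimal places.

q_1 = (l_1 − l_2) / l_1 = (0.99 − 0.97) / 0.99
     = 0.02 / 0.99 = 0.020202… → 0.020

0.020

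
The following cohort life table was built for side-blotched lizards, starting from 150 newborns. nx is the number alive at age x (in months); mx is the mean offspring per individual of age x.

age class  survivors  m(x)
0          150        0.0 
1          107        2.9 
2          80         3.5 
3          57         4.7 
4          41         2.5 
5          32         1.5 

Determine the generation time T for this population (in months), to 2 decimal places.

lx = nx/n0 = nx/150: 1, 0.71333…, 0.53333…, 0.38, 0.27333…, 0.21333…
lx·mx: 0, 2.068667…, 1.866667…, 1.786, 0.683333…, 0.32… → R0 = 6.724667…
x·lx·mx: 0, 2.068667…, 3.733333…, 5.358, 2.733333…, 1.6… → Σ = 15.493333…
T = 15.493333… / 6.724667… = 2.303956… → 2.30

2.30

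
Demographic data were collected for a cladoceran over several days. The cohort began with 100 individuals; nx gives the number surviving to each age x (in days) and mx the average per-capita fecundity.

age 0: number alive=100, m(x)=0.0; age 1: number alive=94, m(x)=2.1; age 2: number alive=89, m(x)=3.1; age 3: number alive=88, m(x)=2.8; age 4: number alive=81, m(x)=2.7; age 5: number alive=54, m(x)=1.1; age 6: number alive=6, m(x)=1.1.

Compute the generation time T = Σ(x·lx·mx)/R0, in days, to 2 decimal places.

2.69

lx = nx/n0 = nx/100: 1, 0.94, 0.89, 0.88, 0.81, 0.54, 0.06
lx·mx: 0, 1.974, 2.759, 2.464, 2.187, 0.594, 0.066 → R0 = 10.044
x·lx·mx: 0, 1.974, 5.518, 7.392, 8.748, 2.97, 0.396 → Σ = 26.998
T = 26.998 / 10.044 = 2.687973… → 2.69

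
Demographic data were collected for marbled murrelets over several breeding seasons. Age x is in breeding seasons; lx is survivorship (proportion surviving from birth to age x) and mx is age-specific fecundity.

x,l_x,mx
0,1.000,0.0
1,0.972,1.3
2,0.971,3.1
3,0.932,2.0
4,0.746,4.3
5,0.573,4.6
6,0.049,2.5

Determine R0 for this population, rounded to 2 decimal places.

lx·mx by age: 0, 1.2636, 3.0101, 1.864, 3.2078, 2.6358, 0.1225
R0 = Σ lx·mx = 12.1038 → 12.10

12.10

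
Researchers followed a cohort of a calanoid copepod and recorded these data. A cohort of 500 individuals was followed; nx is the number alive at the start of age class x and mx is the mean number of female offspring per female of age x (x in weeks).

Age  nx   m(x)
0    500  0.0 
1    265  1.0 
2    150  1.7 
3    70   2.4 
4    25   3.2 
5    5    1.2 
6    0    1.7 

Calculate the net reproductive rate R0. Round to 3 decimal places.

lx = nx/n0 = nx/500: 1, 0.53, 0.3, 0.14, 0.05, 0.01, 0
lx·mx by age: 0, 0.53, 0.51, 0.336, 0.16, 0.012, 0
R0 = Σ lx·mx = 1.548 → 1.548

1.548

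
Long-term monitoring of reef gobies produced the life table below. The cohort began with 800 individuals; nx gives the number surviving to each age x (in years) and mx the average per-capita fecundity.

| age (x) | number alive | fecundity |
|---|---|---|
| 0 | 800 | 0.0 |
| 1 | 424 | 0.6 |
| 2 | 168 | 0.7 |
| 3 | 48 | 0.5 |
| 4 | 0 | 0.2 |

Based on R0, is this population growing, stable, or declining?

declining

lx = nx/n0 = nx/800: 1, 0.53, 0.21, 0.06, 0
R0 = Σ lx·mx = 0 + 0.318 + 0.147 + 0.03 + 0 = 0.495
R0 < 1, so the population is declining.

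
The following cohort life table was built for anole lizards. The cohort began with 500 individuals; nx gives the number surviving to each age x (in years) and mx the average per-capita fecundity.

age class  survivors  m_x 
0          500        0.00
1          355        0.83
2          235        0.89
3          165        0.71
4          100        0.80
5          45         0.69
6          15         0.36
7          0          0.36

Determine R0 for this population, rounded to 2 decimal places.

1.47

lx = nx/n0 = nx/500: 1, 0.71, 0.47, 0.33, 0.2, 0.09, 0.03, 0
lx·mx by age: 0, 0.5893, 0.4183, 0.2343, 0.16, 0.0621, 0.0108, 0
R0 = Σ lx·mx = 1.4748 → 1.47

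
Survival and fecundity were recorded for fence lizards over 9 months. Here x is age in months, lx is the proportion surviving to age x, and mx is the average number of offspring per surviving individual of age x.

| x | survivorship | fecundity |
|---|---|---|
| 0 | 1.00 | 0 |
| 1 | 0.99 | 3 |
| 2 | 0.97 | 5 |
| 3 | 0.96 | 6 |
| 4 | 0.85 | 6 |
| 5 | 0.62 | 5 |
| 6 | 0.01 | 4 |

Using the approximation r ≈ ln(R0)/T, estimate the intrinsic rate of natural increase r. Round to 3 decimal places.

R0 = Σ lx·mx = 0 + 2.97 + 4.85 + 5.76 + 5.1 + 3.1 + 0.04 = 21.82
Σ x·lx·mx = 66.09; T = 66.09/21.82 = 3.02887…
r ≈ ln(R0)/T = ln(21.82)/3.02887… = 1.01781… → 1.018

1.018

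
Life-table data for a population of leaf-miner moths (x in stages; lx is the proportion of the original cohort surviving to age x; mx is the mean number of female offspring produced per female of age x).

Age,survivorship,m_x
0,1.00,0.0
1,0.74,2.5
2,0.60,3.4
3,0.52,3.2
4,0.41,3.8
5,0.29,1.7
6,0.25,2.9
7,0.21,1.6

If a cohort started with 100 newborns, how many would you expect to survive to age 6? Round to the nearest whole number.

25

Expected survivors = N0 · l_6 = 100 × 0.25 = 25 → 25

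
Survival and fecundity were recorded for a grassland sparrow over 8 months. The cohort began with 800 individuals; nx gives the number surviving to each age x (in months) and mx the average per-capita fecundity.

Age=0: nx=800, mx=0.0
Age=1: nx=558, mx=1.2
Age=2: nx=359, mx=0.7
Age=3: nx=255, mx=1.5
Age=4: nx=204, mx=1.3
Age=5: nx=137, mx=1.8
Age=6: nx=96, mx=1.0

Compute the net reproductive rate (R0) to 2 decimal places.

lx = nx/n0 = nx/800: 1, 0.6975, 0.44875, 0.31875, 0.255, 0.17125, 0.12
lx·mx by age: 0, 0.837, 0.314125, 0.478125, 0.3315, 0.30825, 0.12
R0 = Σ lx·mx = 2.389 → 2.39

2.39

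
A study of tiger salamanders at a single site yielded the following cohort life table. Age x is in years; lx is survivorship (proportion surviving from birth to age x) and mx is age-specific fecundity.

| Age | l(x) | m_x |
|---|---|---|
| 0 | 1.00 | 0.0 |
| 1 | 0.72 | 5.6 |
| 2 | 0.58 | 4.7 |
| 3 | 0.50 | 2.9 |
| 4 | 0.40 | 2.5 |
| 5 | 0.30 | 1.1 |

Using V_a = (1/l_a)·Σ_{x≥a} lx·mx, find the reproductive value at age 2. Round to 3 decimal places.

lx·mx for x ≥ 2: 2.726, 1.45, 1, 0.33 → sum = 5.506
V_2 = 5.506 / l_2 = 5.506 / 0.58 = 9.493103… → 9.493

9.493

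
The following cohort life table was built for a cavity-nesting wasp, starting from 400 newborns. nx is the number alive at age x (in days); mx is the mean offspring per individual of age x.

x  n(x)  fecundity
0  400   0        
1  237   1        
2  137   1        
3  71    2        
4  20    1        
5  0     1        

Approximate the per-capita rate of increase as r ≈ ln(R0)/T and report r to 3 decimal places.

lx = nx/n0 = nx/400: 1, 0.5925, 0.3425, 0.1775, 0.05, 0
R0 = Σ lx·mx = 0 + 0.5925 + 0.3425 + 0.355 + 0.05 + 0 = 1.34
Σ x·lx·mx = 2.5425; T = 2.5425/1.34 = 1.89739…
r ≈ ln(R0)/T = ln(1.34)/1.89739… = 0.15425… → 0.154

0.154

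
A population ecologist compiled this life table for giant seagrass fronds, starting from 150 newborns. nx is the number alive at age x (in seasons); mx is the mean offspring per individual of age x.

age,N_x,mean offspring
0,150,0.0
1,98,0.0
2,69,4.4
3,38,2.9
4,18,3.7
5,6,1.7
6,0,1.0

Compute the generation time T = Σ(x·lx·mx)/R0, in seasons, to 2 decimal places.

lx = nx/n0 = nx/150: 1, 0.65333…, 0.46, 0.25333…, 0.12, 0.04, 0
lx·mx: 0, 0, 2.024, 0.734667…, 0.444, 0.068, 0 → R0 = 3.270667…
x·lx·mx: 0, 0, 4.048, 2.204…, 1.776, 0.34, 0 → Σ = 8.368…
T = 8.368… / 3.270667… = 2.5585… → 2.56

2.56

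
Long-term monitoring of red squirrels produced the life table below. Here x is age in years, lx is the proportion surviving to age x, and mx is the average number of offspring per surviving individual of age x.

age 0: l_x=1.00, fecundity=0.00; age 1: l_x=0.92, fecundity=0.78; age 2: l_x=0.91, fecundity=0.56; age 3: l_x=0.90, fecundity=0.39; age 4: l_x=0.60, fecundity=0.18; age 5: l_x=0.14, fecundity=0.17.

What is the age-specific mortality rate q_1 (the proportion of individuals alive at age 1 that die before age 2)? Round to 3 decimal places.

q_1 = (l_1 − l_2) / l_1 = (0.92 − 0.91) / 0.92
     = 0.01 / 0.92 = 0.01087… → 0.011

0.011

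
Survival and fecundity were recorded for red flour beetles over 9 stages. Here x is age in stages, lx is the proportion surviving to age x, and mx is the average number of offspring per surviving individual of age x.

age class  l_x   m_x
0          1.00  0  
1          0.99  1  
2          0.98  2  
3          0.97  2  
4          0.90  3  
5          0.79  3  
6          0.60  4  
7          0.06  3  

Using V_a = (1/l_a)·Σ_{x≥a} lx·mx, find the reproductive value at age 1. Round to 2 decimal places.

12.67

lx·mx for x ≥ 1: 0.99, 1.96, 1.94, 2.7, 2.37, 2.4, 0.18 → sum = 12.54
V_1 = 12.54 / l_1 = 12.54 / 0.99 = 12.666667… → 12.67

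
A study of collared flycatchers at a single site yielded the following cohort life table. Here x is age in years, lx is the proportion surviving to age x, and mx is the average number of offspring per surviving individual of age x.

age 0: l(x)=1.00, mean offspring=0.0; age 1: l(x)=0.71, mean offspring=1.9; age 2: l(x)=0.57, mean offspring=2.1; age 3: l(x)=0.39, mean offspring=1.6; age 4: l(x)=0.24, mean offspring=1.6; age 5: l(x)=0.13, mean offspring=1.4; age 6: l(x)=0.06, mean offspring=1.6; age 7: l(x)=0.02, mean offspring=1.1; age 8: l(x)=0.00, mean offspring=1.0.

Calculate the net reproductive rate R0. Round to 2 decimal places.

3.85

lx·mx by age: 0, 1.349, 1.197, 0.624, 0.384, 0.182, 0.096, 0.022, 0
R0 = Σ lx·mx = 3.854 → 3.85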